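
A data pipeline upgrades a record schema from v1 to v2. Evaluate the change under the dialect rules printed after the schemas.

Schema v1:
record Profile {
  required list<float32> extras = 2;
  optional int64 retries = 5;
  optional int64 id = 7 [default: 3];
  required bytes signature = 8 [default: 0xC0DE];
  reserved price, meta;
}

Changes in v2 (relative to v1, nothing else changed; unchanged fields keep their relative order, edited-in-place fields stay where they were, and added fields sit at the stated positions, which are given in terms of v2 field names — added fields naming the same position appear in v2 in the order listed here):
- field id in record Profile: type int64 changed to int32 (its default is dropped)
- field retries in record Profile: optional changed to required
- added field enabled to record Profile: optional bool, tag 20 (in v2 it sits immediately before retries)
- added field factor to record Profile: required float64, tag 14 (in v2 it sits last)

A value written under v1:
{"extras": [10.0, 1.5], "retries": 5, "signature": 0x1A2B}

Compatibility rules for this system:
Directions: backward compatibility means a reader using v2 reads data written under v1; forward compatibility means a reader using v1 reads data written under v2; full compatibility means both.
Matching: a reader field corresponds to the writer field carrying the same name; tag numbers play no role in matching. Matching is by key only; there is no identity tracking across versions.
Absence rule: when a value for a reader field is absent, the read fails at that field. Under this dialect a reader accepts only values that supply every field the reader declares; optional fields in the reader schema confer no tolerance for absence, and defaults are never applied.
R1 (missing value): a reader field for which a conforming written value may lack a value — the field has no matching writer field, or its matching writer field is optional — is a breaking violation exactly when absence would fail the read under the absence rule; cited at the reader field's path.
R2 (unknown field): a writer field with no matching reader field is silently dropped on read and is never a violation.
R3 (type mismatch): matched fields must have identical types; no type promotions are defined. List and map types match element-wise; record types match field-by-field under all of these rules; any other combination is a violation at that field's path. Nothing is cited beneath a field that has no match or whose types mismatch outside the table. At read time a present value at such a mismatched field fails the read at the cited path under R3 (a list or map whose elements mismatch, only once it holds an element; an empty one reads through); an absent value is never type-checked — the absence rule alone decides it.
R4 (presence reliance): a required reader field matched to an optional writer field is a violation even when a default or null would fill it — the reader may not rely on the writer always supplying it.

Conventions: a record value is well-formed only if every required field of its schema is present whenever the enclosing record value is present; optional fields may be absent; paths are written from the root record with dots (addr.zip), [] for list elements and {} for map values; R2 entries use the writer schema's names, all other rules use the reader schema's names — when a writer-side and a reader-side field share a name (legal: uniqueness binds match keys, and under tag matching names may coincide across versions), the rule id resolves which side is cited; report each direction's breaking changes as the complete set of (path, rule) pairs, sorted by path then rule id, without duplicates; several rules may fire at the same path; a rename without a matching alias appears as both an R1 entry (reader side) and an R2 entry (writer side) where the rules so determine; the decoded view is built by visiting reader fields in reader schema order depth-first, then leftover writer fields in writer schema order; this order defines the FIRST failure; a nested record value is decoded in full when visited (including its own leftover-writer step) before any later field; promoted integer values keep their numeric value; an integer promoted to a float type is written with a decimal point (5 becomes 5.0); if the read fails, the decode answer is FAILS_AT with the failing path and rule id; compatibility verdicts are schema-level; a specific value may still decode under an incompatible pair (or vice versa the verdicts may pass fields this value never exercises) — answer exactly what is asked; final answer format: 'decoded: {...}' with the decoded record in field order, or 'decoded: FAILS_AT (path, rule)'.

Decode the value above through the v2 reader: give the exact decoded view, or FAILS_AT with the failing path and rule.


the writer's type comes first in each Profile pair
decode walk for Profile under reader schema v2:
  extras := [10.0, 1.5]
  read fails at enabled under R1 (no fill)
  => FAILS_AT (enabled, R1)
the rest of the Profile diff is inert for this question:
  field id in record Profile: type int64 changed to int32 (its default is dropped) -> changes Profile's schema-level verdicts only — the decode of this value is the same
  field retries in record Profile: optional changed to required -> changes Profile's schema-level verdicts only — the decode of this value is the same
  added field factor to record Profile: required float64, tag 14 (in v2 it sits last) -> changes Profile's schema-level verdicts only — the decode of this value is the same

decoded: FAILS_AT (enabled, R1)


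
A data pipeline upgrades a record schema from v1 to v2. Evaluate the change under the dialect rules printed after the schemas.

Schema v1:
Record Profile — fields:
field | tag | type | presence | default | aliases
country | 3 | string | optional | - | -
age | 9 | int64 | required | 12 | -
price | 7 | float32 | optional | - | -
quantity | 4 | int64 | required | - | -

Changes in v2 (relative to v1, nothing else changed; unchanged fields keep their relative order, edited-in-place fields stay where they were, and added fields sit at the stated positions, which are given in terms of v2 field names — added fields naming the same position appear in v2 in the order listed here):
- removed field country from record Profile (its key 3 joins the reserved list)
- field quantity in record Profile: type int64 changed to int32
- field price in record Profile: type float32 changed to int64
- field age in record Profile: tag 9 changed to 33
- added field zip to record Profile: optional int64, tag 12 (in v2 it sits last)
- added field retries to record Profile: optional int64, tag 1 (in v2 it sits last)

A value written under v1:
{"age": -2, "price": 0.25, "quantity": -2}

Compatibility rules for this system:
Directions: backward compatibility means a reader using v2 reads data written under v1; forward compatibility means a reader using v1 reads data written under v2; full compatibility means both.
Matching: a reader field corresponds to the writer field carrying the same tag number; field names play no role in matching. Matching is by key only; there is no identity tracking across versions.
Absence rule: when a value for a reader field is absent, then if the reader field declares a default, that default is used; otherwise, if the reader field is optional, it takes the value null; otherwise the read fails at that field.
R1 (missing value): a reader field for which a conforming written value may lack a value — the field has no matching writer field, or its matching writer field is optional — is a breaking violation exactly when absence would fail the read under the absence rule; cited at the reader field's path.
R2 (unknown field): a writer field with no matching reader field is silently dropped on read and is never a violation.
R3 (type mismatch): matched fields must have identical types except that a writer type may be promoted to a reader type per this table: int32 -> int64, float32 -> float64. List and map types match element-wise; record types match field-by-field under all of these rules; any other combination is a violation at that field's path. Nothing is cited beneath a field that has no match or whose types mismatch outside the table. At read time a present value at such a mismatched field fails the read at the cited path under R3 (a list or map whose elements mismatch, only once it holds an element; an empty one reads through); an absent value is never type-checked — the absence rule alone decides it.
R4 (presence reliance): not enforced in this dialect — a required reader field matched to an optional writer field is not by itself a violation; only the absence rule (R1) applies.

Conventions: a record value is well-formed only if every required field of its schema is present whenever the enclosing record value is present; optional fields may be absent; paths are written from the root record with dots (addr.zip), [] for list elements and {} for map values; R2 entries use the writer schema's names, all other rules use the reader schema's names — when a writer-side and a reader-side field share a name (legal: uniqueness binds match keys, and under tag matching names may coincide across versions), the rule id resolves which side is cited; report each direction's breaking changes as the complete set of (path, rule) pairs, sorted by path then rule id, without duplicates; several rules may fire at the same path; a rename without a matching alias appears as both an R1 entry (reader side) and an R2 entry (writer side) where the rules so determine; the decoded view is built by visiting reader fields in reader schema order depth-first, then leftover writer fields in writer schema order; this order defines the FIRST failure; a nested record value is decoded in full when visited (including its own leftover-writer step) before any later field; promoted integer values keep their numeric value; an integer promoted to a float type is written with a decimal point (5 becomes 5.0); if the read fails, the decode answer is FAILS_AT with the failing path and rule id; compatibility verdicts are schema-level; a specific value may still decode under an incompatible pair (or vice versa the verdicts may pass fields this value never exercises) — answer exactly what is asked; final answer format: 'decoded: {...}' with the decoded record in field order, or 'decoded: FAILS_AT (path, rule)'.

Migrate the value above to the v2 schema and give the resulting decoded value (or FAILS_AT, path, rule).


decoded: FAILS_AT (price, R3)

arrows below run writer -> reader for Profile
decode (reader v2):
  age := 12 (absent -> default)
  read fails at price under R3
  => FAILS_AT (price, R3)
remaining Profile differences; none change what is asked:
  removed field country from record Profile (its key 3 joins the reserved list) -> fires no rule on Profile under this dialect and leaves the result unchanged
  field quantity in record Profile: type int64 changed to int32 -> changes Profile's schema-level verdicts only — the decode of this value is the same
  field age in record Profile: tag 9 changed to 33 -> fires no rule on Profile under this dialect and leaves the result unchanged
  added field retries to record Profile: optional int64, tag 1 (in v2 it sits last) -> fires no rule on Profile under this dialect and leaves the result unchanged
  added field zip to record Profile: optional int64, tag 12 (in v2 it sits last) -> fires no rule on Profile under this dialect and leaves the result unchanged


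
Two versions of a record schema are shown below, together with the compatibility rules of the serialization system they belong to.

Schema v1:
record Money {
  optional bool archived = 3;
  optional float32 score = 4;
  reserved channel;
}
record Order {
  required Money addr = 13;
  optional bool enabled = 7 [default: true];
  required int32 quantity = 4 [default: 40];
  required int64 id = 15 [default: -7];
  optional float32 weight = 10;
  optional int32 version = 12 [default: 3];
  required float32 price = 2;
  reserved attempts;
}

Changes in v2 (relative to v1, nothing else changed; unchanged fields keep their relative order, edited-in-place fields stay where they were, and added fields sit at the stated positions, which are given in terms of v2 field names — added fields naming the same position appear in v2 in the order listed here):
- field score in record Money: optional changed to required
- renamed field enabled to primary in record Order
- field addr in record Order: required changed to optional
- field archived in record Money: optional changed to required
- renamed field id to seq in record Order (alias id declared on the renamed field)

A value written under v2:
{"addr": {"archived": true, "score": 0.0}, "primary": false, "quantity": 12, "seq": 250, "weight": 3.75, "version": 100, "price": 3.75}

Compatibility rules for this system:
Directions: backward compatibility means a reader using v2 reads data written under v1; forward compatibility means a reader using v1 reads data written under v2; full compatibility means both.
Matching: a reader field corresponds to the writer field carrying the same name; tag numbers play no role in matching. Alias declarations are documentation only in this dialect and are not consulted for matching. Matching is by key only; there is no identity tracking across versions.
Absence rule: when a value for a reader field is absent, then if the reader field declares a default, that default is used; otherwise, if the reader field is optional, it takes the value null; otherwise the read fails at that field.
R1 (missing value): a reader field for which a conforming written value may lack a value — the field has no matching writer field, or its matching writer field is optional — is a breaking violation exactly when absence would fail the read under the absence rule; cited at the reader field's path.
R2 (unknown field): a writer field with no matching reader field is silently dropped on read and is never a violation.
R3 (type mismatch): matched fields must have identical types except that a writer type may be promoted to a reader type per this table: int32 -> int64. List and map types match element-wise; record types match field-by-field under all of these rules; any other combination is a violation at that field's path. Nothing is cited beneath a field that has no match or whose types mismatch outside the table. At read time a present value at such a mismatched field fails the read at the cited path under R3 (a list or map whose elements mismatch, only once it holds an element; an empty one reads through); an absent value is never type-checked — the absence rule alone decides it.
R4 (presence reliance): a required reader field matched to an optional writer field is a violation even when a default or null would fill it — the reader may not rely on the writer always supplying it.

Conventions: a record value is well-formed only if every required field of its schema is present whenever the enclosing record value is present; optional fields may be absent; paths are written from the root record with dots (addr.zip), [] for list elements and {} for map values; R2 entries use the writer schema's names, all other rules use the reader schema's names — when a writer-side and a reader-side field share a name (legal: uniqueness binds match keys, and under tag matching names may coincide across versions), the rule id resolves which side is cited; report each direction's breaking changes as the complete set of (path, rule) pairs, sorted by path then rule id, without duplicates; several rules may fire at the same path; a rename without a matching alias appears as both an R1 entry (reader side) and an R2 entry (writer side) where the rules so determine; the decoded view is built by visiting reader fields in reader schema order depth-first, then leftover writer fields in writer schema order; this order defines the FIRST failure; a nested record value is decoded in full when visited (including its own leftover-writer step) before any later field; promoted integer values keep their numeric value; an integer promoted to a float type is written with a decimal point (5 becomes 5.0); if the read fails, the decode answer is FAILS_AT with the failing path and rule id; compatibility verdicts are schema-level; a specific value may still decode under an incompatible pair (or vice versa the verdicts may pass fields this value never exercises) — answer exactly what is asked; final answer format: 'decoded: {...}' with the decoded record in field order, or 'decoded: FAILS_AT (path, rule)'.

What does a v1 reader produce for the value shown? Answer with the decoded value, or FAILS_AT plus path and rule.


decoded: {"addr": {"archived": true, "score": 0.0}, "enabled": true, "quantity": 12, "id": -7, "weight": 3.75, "version": 100, "price": 3.75}

arrows below run writer -> reader for Order
decode (reader v1):
  addr.archived := true
  addr.score := 0.0
  enabled := true (no value, default fills)
  quantity := 12
  id := -7 (no value, default fills)
  weight := 3.75
  version := 100
  price := 3.75
  writer primary: unmatched, discarded
  writer seq: unmatched, discarded
  => decoded: {"addr": {"archived": true, "score": 0.0}, "enabled": true, "quantity": 12, "id": -7, "weight": 3.75, "version": 100, "price": 3.75}
checking off the Order differences that do not matter here:
  field score in record Money: optional changed to required -> affects the rule determinations only; this particular Order value decodes identically
  field addr in record Order: required changed to optional -> affects the rule determinations only; this particular Order value decodes identically
  field archived in record Money: optional changed to required -> affects the rule determinations only; this particular Order value decodes identically


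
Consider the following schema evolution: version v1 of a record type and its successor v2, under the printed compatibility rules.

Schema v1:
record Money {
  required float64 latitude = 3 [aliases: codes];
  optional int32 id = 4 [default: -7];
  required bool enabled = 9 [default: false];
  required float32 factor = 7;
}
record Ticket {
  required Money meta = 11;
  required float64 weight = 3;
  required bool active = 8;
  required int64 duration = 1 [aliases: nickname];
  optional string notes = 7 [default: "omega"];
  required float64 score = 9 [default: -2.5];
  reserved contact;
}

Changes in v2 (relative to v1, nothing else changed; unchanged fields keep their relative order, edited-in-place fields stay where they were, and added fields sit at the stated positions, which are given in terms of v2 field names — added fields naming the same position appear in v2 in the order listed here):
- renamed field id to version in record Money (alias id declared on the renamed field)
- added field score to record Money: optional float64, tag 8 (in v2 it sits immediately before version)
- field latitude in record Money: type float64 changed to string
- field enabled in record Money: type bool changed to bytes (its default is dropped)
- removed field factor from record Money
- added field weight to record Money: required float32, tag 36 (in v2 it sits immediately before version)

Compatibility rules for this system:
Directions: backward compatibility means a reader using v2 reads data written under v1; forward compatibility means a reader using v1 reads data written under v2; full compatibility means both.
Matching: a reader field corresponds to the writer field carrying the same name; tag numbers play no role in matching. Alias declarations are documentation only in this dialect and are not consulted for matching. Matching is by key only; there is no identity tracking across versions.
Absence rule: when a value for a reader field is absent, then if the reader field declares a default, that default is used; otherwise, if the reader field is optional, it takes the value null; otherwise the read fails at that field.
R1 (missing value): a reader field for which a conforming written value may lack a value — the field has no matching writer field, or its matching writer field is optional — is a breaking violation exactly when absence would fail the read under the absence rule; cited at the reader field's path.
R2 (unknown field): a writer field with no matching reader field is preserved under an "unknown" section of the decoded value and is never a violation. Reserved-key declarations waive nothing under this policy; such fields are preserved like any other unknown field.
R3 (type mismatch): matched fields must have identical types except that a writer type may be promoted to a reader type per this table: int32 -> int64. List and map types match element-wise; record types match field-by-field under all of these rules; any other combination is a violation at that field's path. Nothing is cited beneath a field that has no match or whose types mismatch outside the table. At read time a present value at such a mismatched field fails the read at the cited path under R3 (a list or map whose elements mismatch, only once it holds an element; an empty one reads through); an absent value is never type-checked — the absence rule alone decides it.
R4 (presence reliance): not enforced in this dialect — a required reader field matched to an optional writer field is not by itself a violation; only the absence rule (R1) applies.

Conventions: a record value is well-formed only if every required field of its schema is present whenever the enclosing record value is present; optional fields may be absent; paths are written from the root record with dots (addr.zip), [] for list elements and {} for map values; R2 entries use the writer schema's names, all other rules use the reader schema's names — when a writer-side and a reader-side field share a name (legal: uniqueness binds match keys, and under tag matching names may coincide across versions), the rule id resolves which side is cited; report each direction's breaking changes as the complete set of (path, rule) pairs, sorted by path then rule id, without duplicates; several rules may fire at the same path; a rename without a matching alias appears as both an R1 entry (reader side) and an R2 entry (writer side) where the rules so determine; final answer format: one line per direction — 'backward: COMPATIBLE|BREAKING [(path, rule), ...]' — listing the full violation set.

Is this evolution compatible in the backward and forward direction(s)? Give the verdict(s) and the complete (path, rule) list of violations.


backward: BREAKING [(meta.enabled, R3), (meta.latitude, R3), (meta.weight, R1)]; forward: BREAKING [(meta.enabled, R3), (meta.factor, R1), (meta.latitude, R3)]

arrows below run writer -> reader for Ticket
backward on Ticket — v2 reading data written by v1:
  meta: Money -> Money, writer required; from meta
  weight: float64 -> float64, writer required; from weight
  active: bool -> bool, writer required; from active
  duration: int64 -> int64, writer required; from duration
  notes: string -> string, writer optional; from notes
  score: float64 -> float64, writer required; from score
  meta.latitude: float64 -> string, writer required; from meta.latitude
  no writer field matches reader meta.score
  no writer field matches reader meta.weight
  no writer field matches reader meta.version
  meta.enabled: bool -> bytes, writer required; from meta.enabled
  leftover writer field: meta.id
  leftover writer field: meta.factor
  rule R3 violated at meta.enabled
  rule R3 violated at meta.latitude
  rule R1 violated at meta.weight
  => 3 violation(s): backward is BREAKING for Ticket
forward on Ticket — v1 reading data written by v2:
  meta: Money -> Money, writer required; from meta
  weight: float64 -> float64, writer required; from weight
  active: bool -> bool, writer required; from active
  duration: int64 -> int64, writer required; from duration
  notes: string -> string, writer optional; from notes
  score: float64 -> float64, writer required; from score
  meta.latitude: string -> float64, writer required; from meta.latitude
  no writer field matches reader meta.id
  meta.enabled: bytes -> bool, writer required; from meta.enabled
  no writer field matches reader meta.factor
  leftover writer field: meta.score
  leftover writer field: meta.weight
  leftover writer field: meta.version
  rule R3 violated at meta.enabled
  rule R1 violated at meta.factor
  rule R3 violated at meta.latitude
  => 3 violation(s): forward is BREAKING for Ticket


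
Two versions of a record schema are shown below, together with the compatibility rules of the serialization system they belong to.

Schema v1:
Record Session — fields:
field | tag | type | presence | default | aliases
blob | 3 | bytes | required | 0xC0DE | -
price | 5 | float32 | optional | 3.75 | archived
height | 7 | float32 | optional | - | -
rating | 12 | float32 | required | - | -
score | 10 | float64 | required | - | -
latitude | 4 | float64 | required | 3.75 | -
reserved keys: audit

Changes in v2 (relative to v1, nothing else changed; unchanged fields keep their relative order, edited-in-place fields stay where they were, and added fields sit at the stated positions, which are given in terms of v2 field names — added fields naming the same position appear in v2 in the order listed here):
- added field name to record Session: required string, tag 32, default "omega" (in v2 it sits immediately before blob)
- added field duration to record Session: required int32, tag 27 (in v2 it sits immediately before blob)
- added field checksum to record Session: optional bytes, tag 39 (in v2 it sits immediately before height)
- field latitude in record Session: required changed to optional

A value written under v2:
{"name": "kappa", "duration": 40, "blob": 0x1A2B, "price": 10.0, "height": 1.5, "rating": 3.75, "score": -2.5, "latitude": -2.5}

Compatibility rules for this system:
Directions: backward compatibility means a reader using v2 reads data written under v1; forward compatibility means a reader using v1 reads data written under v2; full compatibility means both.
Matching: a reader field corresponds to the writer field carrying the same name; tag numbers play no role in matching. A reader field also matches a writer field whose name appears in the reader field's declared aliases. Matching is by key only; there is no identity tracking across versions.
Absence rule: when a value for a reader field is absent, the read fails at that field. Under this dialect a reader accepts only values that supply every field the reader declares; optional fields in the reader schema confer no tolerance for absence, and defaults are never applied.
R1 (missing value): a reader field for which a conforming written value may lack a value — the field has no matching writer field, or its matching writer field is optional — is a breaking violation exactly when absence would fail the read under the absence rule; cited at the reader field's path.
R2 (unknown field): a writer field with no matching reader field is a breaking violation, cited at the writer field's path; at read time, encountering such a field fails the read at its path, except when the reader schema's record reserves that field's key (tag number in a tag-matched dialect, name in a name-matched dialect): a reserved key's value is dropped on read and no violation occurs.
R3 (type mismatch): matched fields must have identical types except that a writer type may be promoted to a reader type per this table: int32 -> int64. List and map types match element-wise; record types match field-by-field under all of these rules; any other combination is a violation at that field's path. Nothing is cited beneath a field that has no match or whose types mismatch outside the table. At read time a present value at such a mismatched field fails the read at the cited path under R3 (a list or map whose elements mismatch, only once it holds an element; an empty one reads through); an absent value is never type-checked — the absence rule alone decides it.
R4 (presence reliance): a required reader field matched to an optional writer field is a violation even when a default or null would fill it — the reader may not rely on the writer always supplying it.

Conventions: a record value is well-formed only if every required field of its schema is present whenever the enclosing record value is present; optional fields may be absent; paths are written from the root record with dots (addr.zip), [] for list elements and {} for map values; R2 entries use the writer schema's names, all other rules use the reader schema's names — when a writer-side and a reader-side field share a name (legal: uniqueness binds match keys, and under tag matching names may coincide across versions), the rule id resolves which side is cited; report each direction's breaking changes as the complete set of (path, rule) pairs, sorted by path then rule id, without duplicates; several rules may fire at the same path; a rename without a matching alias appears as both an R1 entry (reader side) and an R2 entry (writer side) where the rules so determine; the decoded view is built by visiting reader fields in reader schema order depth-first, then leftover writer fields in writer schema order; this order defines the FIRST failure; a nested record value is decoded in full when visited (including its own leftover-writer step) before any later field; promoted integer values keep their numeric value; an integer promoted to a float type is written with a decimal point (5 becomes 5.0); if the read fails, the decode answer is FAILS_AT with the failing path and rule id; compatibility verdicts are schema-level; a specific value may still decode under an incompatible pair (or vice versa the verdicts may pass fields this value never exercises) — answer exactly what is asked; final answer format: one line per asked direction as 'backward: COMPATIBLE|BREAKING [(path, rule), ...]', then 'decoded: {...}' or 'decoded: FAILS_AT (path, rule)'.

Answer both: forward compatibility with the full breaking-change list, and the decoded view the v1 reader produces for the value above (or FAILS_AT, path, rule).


forward: BREAKING [(checksum, R2), (duration, R2), (height, R1), (latitude, R1), (latitude, R4), (name, R2), (price, R1)]; decoded: FAILS_AT (name, R2)

arrows below run writer -> reader for Session
forward for Session (reader v1, writer v2):
  blob: paired with writer blob (bytes -> bytes; writer required)
  price: paired with writer price (float32 -> float32; writer optional)
  height: paired with writer height (float32 -> float32; writer optional)
  rating: paired with writer rating (float32 -> float32; writer required)
  score: paired with writer score (float64 -> float64; writer required)
  latitude: paired with writer latitude (float64 -> float64; writer optional)
  name (writer side), unknown to reader
  duration (writer side), unknown to reader
  checksum (writer side), unknown to reader
  rule R2 violated at checksum
  rule R2 violated at duration
  rule R1 violated at height
  rule R1 violated at latitude
  rule R4 violated at latitude
  rule R2 violated at name
  rule R1 violated at price
  => forward verdict for Session: BREAKING, 7 violation(s)
decode walk for Session under reader schema v1:
  blob := 0x1A2B
  price := 10.0
  height := 1.5
  rating := 3.75
  score := -2.5
  latitude := -2.5
  read fails at name under R2 (unknown field)
  => FAILS_AT (name, R2)


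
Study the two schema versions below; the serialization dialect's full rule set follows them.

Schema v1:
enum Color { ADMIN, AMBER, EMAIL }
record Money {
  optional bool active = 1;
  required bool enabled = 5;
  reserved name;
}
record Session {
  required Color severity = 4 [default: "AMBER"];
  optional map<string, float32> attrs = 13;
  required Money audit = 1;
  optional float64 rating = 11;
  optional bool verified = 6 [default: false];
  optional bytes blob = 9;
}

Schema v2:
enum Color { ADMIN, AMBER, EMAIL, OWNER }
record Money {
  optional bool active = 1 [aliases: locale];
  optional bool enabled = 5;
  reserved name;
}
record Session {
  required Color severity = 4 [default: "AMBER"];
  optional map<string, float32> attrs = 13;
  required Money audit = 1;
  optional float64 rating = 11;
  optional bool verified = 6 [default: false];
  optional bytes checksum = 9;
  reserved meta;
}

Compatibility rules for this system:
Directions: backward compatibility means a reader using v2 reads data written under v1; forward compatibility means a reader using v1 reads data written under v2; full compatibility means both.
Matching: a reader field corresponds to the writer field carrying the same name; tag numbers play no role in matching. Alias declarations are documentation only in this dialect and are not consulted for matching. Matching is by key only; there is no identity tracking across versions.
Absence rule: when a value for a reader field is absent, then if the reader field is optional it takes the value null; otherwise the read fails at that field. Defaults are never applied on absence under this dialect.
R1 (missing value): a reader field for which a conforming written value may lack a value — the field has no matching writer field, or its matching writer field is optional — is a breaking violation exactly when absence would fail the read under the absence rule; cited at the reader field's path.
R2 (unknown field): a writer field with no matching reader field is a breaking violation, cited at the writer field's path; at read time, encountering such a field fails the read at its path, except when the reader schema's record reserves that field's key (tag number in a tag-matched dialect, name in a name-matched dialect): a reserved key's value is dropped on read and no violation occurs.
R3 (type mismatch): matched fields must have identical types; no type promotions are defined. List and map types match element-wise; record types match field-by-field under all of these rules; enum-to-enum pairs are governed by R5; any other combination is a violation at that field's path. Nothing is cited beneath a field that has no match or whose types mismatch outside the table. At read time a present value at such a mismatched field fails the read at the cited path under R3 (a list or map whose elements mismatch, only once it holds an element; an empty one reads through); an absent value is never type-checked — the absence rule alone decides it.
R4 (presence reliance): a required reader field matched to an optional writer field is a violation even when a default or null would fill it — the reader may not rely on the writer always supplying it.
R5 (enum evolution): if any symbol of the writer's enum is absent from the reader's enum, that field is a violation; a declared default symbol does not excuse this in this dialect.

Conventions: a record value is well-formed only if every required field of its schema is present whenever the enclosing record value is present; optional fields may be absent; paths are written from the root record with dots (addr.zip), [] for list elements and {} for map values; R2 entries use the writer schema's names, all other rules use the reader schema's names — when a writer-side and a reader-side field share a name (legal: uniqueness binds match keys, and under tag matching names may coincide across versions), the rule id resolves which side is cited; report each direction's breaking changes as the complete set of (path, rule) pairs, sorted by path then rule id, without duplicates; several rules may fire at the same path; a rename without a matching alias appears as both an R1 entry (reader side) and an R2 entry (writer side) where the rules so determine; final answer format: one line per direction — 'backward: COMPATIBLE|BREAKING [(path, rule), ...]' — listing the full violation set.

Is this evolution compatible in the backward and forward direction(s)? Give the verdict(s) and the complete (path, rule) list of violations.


in Session below, arrows point writer -> reader
backward analysis of Session with v2 as reader and v1 as writer:
  Color -> Color, writer required: severity aligns to severity
  map<string, float32> -> map<string, float32>, writer optional: attrs aligns to attrs
  Money -> Money, writer required: audit aligns to audit
  float64 -> float64, writer optional: rating aligns to rating
  bool -> bool, writer optional: verified aligns to verified
  checksum: no writer match
  blob (writer side), unknown to reader
  bool -> bool, writer optional: audit.active aligns to audit.active
  bool -> bool, writer required: audit.enabled aligns to audit.enabled
  rule R2 violated at blob
  => 1 violation(s): backward is BREAKING for Session
forward analysis of Session with v1 as reader and v2 as writer:
  Color -> Color, writer required: severity aligns to severity
  map<string, float32> -> map<string, float32>, writer optional: attrs aligns to attrs
  Money -> Money, writer required: audit aligns to audit
  float64 -> float64, writer optional: rating aligns to rating
  bool -> bool, writer optional: verified aligns to verified
  blob: no writer match
  checksum (writer side), unknown to reader
  bool -> bool, writer optional: audit.active aligns to audit.active
  bool -> bool, writer optional: audit.enabled aligns to audit.enabled
  rule R1 violated at audit.enabled
  rule R4 violated at audit.enabled
  rule R2 violated at checksum
  rule R5 violated at severity
  => 4 violation(s): forward is BREAKING for Session

backward: BREAKING [(blob, R2)]; forward: BREAKING [(audit.enabled, R1), (audit.enabled, R4), (checksum, R2), (severity, R5)]


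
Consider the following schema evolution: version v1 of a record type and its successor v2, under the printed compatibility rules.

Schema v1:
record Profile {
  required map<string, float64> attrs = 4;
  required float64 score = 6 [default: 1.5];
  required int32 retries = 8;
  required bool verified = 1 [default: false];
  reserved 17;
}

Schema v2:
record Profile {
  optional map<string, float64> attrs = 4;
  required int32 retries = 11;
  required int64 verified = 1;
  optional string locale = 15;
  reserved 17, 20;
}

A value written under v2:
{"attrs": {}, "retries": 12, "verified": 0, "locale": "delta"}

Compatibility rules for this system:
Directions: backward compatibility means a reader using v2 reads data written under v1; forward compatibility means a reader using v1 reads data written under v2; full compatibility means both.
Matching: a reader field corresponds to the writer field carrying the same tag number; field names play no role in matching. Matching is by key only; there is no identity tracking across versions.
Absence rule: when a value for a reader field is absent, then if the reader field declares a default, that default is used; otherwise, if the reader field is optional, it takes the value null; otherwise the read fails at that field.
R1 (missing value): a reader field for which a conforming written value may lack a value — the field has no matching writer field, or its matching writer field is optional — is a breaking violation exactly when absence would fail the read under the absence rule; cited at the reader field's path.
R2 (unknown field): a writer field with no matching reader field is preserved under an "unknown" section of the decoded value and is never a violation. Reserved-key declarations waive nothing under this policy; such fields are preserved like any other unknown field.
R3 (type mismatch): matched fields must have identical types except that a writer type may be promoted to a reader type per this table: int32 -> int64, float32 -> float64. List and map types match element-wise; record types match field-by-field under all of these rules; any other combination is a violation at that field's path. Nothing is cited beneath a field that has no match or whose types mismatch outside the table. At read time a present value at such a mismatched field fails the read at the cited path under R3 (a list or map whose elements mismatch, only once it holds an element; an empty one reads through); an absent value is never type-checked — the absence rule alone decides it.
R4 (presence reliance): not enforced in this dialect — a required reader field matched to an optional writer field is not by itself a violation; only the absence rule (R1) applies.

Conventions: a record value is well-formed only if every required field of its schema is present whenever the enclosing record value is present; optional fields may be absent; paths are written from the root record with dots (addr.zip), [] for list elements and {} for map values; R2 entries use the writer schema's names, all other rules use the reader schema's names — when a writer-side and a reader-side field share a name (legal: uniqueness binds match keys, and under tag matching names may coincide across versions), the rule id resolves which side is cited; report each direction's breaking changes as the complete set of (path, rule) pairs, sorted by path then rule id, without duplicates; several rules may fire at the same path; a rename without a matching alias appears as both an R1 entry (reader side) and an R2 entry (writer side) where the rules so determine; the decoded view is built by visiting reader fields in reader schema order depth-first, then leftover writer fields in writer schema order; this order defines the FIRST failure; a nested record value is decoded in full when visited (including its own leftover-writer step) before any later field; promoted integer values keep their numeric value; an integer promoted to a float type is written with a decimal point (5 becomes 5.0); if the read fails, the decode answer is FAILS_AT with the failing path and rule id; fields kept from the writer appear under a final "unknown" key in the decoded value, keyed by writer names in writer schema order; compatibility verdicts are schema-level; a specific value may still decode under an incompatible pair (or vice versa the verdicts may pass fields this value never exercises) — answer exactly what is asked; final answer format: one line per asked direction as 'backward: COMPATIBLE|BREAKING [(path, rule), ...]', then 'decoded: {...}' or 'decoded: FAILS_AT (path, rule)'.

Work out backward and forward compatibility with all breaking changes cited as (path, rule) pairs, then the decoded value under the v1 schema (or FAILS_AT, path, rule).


backward: BREAKING [(retries, R1), (verified, R3)]; forward: BREAKING [(attrs, R1), (retries, R1), (verified, R3)]; decoded: FAILS_AT (retries, R1)

in Profile below, arrows point writer -> reader
backward on Profile — v2 reading data written by v1:
  map<string, float64> -> map<string, float64>, writer required: attrs aligns to attrs
  retries: no writer-side match
  bool -> int64, writer required: verified aligns to verified
  locale: no writer-side match
  score (writer side), unknown to reader
  retries (writer side), unknown to reader
  breaking: (retries, R1)
  breaking: (verified, R3)
  => backward: BREAKING (2)
forward on Profile — v1 reading data written by v2:
  map<string, float64> -> map<string, float64>, writer optional: attrs aligns to attrs
  score: no writer-side match
  retries: no writer-side match
  int64 -> bool, writer required: verified aligns to verified
  retries (writer side), unknown to reader
  locale (writer side), unknown to reader
  breaking: (attrs, R1)
  breaking: (retries, R1)
  breaking: (verified, R3)
  => forward: BREAKING (3)
decoding the Profile value with the v1 reader:
  attrs := {}
  score := 1.5 (absent -> default)
  read fails at retries under R1 (no fill)
  => FAILS_AT (retries, R1)
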